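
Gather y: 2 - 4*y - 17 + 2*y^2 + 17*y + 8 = 2*y^2 + 13*y - 7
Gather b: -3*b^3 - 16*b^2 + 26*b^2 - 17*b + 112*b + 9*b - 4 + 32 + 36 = -3*b^3 + 10*b^2 + 104*b + 64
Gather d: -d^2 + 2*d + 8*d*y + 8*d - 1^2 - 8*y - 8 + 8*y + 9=-d^2 + d*(8*y + 10)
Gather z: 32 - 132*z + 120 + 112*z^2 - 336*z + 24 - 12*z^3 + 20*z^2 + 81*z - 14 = -12*z^3 + 132*z^2 - 387*z + 162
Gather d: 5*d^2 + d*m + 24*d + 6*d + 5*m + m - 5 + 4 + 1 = 5*d^2 + d*(m + 30) + 6*m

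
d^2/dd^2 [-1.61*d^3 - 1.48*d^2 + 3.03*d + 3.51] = -9.66*d - 2.96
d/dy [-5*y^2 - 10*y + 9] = -10*y - 10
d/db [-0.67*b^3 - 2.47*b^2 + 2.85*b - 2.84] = -2.01*b^2 - 4.94*b + 2.85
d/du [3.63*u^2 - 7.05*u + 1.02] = 7.26*u - 7.05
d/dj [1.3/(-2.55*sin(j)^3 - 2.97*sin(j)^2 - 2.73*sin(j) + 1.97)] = (9.945*sin(j)^2 + 7.722*sin(j) + 3.549)*cos(j)/(2.55*sin(j)^3 + 2.97*sin(j)^2 + 2.73*sin(j) - 1.97)^2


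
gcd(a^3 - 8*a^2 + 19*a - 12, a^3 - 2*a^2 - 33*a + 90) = a - 3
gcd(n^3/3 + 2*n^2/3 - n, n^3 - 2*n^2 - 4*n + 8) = 1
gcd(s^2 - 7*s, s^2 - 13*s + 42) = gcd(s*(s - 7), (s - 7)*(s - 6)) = s - 7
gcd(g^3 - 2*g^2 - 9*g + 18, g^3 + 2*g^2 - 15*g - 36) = g + 3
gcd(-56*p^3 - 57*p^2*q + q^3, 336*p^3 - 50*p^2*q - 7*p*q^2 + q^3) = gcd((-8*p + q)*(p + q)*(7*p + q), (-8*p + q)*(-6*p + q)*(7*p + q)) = 56*p^2 + p*q - q^2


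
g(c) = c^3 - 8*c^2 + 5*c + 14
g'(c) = 3*c^2 - 16*c + 5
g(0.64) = 14.19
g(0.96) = 12.31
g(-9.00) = -1408.00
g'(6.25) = 22.19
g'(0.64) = -4.01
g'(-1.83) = 44.33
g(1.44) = 7.60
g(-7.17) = -801.72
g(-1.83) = -28.07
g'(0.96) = -7.60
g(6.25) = -23.11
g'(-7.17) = 273.95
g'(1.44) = -11.82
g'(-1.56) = 37.26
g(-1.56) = -17.07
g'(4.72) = -3.68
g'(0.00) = 5.00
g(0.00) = 14.00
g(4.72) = -35.47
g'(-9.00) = 392.00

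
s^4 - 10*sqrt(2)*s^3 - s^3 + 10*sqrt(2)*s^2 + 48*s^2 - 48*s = s*(s - 1)*(s - 6*sqrt(2))*(s - 4*sqrt(2))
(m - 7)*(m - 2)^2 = m^3 - 11*m^2 + 32*m - 28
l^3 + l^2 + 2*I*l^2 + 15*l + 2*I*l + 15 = (l + 1)*(l - 3*I)*(l + 5*I)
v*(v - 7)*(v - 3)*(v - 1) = v^4 - 11*v^3 + 31*v^2 - 21*v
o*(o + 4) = o^2 + 4*o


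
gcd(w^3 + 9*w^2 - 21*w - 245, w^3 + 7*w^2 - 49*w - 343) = w^2 + 14*w + 49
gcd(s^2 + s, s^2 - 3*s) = s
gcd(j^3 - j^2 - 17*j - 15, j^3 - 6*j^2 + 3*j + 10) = j^2 - 4*j - 5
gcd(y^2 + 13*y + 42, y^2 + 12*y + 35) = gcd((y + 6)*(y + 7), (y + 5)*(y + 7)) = y + 7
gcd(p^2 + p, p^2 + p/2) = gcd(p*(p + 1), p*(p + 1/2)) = p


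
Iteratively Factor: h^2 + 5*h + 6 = (h + 3)*(h + 2)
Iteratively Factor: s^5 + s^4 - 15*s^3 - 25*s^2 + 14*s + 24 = (s + 3)*(s^4 - 2*s^3 - 9*s^2 + 2*s + 8) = (s - 4)*(s + 3)*(s^3 + 2*s^2 - s - 2) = (s - 4)*(s + 1)*(s + 3)*(s^2 + s - 2) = (s - 4)*(s + 1)*(s + 2)*(s + 3)*(s - 1)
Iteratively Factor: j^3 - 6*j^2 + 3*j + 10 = (j + 1)*(j^2 - 7*j + 10) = (j - 5)*(j + 1)*(j - 2)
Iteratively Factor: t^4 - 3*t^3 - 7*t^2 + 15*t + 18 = (t + 2)*(t^3 - 5*t^2 + 3*t + 9) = (t - 3)*(t + 2)*(t^2 - 2*t - 3) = (t - 3)*(t + 1)*(t + 2)*(t - 3)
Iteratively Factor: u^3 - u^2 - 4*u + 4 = (u + 2)*(u^2 - 3*u + 2) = (u - 1)*(u + 2)*(u - 2)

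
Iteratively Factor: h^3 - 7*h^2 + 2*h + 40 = (h - 4)*(h^2 - 3*h - 10) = (h - 4)*(h + 2)*(h - 5)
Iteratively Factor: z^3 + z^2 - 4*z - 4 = (z + 2)*(z^2 - z - 2) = (z + 1)*(z + 2)*(z - 2)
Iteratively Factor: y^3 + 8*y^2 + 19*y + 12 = (y + 3)*(y^2 + 5*y + 4) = (y + 1)*(y + 3)*(y + 4)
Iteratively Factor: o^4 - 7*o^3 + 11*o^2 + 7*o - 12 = (o - 3)*(o^3 - 4*o^2 - o + 4) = (o - 4)*(o - 3)*(o^2 - 1) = (o - 4)*(o - 3)*(o - 1)*(o + 1)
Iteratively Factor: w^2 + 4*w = (w)*(w + 4)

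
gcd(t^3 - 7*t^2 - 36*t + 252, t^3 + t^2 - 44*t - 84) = t^2 - t - 42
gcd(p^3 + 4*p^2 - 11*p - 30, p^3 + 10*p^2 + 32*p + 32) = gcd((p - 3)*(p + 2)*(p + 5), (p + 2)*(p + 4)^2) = p + 2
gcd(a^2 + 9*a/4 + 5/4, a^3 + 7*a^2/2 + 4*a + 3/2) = a + 1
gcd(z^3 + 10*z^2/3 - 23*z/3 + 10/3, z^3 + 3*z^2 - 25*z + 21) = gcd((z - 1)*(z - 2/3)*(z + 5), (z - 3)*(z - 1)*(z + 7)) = z - 1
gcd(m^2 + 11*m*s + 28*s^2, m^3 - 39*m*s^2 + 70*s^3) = m + 7*s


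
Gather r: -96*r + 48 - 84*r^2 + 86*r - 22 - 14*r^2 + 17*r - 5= -98*r^2 + 7*r + 21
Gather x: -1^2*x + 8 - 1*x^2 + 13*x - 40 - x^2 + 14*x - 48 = -2*x^2 + 26*x - 80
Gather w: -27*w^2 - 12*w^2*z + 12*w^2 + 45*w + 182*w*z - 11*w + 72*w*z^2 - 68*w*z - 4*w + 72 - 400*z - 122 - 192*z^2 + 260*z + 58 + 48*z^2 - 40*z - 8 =w^2*(-12*z - 15) + w*(72*z^2 + 114*z + 30) - 144*z^2 - 180*z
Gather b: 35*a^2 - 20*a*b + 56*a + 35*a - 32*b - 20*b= 35*a^2 + 91*a + b*(-20*a - 52)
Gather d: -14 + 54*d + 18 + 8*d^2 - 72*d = 8*d^2 - 18*d + 4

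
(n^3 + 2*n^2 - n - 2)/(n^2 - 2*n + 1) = (n^2 + 3*n + 2)/(n - 1)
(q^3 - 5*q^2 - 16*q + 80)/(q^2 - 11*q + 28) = (q^2 - q - 20)/(q - 7)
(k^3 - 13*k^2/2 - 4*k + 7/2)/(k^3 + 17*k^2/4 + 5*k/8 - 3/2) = 4*(k^2 - 6*k - 7)/(4*k^2 + 19*k + 12)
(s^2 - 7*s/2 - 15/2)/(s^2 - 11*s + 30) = (s + 3/2)/(s - 6)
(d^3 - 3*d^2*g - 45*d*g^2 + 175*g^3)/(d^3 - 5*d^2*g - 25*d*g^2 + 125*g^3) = (d + 7*g)/(d + 5*g)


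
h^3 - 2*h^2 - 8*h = h*(h - 4)*(h + 2)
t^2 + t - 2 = (t - 1)*(t + 2)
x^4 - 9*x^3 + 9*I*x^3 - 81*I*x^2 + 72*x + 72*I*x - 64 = (x - 8)*(x - 1)*(x + I)*(x + 8*I)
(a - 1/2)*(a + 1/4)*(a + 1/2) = a^3 + a^2/4 - a/4 - 1/16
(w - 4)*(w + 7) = w^2 + 3*w - 28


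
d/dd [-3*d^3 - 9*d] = -9*d^2 - 9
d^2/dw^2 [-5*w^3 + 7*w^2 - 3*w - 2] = 14 - 30*w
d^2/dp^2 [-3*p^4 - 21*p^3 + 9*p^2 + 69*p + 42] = -36*p^2 - 126*p + 18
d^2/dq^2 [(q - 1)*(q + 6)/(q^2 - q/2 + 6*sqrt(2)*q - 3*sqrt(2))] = 4*((q - 1)*(q + 6)*(4*q - 1 + 12*sqrt(2))^2 - (2*(q - 1)*(q + 6) + (q - 1)*(4*q - 1 + 12*sqrt(2)) + (q + 6)*(4*q - 1 + 12*sqrt(2)))*(2*q^2 - q + 12*sqrt(2)*q - 6*sqrt(2)) + (2*q^2 - q + 12*sqrt(2)*q - 6*sqrt(2))^2)/(2*q^2 - q + 12*sqrt(2)*q - 6*sqrt(2))^3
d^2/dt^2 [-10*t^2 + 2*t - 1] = -20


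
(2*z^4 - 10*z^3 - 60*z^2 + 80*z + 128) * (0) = 0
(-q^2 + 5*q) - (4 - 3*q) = -q^2 + 8*q - 4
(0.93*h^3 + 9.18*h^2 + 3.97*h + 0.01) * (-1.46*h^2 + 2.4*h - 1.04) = -1.3578*h^5 - 11.1708*h^4 + 15.2686*h^3 - 0.0337999999999997*h^2 - 4.1048*h - 0.0104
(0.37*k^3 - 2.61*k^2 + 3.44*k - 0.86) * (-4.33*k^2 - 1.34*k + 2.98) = -1.6021*k^5 + 10.8055*k^4 - 10.2952*k^3 - 8.6636*k^2 + 11.4036*k - 2.5628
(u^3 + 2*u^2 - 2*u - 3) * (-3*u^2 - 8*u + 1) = -3*u^5 - 14*u^4 - 9*u^3 + 27*u^2 + 22*u - 3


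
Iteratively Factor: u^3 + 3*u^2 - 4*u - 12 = (u + 3)*(u^2 - 4) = (u + 2)*(u + 3)*(u - 2)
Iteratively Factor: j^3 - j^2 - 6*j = (j - 3)*(j^2 + 2*j) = (j - 3)*(j + 2)*(j)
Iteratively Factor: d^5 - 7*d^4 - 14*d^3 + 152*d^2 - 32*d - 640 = (d + 2)*(d^4 - 9*d^3 + 4*d^2 + 144*d - 320) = (d - 4)*(d + 2)*(d^3 - 5*d^2 - 16*d + 80) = (d - 4)^2*(d + 2)*(d^2 - d - 20) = (d - 4)^2*(d + 2)*(d + 4)*(d - 5)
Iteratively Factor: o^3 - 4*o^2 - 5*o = (o)*(o^2 - 4*o - 5) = o*(o + 1)*(o - 5)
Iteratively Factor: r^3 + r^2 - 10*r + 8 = (r - 2)*(r^2 + 3*r - 4) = (r - 2)*(r + 4)*(r - 1)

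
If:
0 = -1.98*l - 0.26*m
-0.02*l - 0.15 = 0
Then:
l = -7.50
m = 57.12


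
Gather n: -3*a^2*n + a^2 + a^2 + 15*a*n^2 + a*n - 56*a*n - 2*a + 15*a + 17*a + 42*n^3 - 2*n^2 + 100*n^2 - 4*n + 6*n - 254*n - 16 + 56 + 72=2*a^2 + 30*a + 42*n^3 + n^2*(15*a + 98) + n*(-3*a^2 - 55*a - 252) + 112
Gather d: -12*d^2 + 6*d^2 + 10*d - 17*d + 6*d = -6*d^2 - d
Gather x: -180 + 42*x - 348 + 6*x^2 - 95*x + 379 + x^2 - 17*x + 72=7*x^2 - 70*x - 77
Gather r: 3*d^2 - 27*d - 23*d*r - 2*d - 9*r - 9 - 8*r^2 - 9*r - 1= 3*d^2 - 29*d - 8*r^2 + r*(-23*d - 18) - 10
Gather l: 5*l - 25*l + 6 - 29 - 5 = -20*l - 28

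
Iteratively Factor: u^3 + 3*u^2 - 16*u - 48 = (u - 4)*(u^2 + 7*u + 12) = (u - 4)*(u + 3)*(u + 4)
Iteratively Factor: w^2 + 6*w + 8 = (w + 4)*(w + 2)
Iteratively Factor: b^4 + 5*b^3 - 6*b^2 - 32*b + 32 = (b + 4)*(b^3 + b^2 - 10*b + 8) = (b + 4)^2*(b^2 - 3*b + 2) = (b - 1)*(b + 4)^2*(b - 2)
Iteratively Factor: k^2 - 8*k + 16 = (k - 4)*(k - 4)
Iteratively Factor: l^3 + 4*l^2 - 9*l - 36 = (l + 3)*(l^2 + l - 12) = (l + 3)*(l + 4)*(l - 3)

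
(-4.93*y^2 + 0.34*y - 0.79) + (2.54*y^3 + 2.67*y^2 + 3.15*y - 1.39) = 2.54*y^3 - 2.26*y^2 + 3.49*y - 2.18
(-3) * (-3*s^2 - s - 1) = 9*s^2 + 3*s + 3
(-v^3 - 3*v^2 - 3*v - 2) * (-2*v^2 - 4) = 2*v^5 + 6*v^4 + 10*v^3 + 16*v^2 + 12*v + 8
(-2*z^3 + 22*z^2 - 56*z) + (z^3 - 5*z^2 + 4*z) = -z^3 + 17*z^2 - 52*z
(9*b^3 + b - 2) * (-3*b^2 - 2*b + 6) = -27*b^5 - 18*b^4 + 51*b^3 + 4*b^2 + 10*b - 12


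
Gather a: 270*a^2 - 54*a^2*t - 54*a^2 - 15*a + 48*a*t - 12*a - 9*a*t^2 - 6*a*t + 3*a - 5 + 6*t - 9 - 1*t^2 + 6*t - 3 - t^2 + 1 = a^2*(216 - 54*t) + a*(-9*t^2 + 42*t - 24) - 2*t^2 + 12*t - 16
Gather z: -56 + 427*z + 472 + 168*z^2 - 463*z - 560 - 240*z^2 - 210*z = -72*z^2 - 246*z - 144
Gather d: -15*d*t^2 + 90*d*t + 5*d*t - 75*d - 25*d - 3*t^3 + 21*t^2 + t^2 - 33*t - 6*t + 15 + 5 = d*(-15*t^2 + 95*t - 100) - 3*t^3 + 22*t^2 - 39*t + 20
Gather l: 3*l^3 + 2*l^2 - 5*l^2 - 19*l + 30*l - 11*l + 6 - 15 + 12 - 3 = 3*l^3 - 3*l^2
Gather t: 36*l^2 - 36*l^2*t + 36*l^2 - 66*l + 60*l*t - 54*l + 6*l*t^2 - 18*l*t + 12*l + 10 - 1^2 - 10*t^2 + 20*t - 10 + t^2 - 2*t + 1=72*l^2 - 108*l + t^2*(6*l - 9) + t*(-36*l^2 + 42*l + 18)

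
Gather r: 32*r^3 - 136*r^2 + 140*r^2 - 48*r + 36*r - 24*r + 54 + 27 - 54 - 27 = 32*r^3 + 4*r^2 - 36*r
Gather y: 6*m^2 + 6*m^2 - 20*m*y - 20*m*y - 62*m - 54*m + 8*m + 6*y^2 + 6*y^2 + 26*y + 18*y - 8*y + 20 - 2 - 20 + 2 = 12*m^2 - 108*m + 12*y^2 + y*(36 - 40*m)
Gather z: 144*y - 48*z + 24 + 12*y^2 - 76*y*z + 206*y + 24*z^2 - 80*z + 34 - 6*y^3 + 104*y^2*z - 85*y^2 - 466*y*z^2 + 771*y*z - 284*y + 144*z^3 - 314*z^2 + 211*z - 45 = -6*y^3 - 73*y^2 + 66*y + 144*z^3 + z^2*(-466*y - 290) + z*(104*y^2 + 695*y + 83) + 13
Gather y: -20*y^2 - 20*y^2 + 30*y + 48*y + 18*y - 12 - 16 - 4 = -40*y^2 + 96*y - 32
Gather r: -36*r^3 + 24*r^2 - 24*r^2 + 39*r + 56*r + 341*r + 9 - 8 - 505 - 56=-36*r^3 + 436*r - 560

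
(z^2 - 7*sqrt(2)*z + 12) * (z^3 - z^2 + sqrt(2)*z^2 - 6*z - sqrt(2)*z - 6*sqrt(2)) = z^5 - 6*sqrt(2)*z^4 - z^4 - 8*z^3 + 6*sqrt(2)*z^3 + 2*z^2 + 48*sqrt(2)*z^2 - 12*sqrt(2)*z + 12*z - 72*sqrt(2)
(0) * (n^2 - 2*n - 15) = 0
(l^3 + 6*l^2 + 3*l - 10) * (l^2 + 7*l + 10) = l^5 + 13*l^4 + 55*l^3 + 71*l^2 - 40*l - 100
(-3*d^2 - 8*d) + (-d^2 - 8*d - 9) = -4*d^2 - 16*d - 9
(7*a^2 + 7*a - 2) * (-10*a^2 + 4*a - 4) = -70*a^4 - 42*a^3 + 20*a^2 - 36*a + 8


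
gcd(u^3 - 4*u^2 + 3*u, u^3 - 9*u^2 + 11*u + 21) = u - 3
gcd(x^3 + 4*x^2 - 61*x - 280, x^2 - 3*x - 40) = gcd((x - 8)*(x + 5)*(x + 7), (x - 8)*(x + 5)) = x^2 - 3*x - 40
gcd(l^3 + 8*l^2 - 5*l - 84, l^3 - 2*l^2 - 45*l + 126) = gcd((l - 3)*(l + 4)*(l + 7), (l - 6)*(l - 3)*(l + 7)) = l^2 + 4*l - 21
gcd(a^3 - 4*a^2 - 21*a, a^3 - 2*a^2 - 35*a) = a^2 - 7*a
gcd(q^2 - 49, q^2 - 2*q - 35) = q - 7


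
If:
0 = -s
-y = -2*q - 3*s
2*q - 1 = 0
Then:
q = 1/2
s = 0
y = 1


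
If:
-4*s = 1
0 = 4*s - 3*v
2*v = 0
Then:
No Solution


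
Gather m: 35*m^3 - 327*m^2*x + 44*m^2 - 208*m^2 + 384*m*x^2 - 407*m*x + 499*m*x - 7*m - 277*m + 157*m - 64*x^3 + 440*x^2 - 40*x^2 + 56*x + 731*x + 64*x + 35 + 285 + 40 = 35*m^3 + m^2*(-327*x - 164) + m*(384*x^2 + 92*x - 127) - 64*x^3 + 400*x^2 + 851*x + 360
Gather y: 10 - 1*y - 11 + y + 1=0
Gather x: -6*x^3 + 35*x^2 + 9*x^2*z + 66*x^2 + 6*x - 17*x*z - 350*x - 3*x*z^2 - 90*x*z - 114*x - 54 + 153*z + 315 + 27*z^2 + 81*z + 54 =-6*x^3 + x^2*(9*z + 101) + x*(-3*z^2 - 107*z - 458) + 27*z^2 + 234*z + 315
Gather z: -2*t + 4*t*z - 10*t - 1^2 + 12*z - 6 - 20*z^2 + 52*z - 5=-12*t - 20*z^2 + z*(4*t + 64) - 12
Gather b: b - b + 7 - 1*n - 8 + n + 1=0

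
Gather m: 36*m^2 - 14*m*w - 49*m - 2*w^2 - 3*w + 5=36*m^2 + m*(-14*w - 49) - 2*w^2 - 3*w + 5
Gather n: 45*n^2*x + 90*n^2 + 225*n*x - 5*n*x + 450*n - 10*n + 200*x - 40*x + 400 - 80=n^2*(45*x + 90) + n*(220*x + 440) + 160*x + 320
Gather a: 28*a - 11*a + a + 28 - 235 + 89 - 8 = 18*a - 126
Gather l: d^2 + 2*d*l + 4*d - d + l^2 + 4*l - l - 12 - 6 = d^2 + 3*d + l^2 + l*(2*d + 3) - 18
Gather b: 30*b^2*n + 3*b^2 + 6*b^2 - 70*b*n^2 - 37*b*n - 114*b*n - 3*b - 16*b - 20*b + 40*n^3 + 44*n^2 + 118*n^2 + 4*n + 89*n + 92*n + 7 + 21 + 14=b^2*(30*n + 9) + b*(-70*n^2 - 151*n - 39) + 40*n^3 + 162*n^2 + 185*n + 42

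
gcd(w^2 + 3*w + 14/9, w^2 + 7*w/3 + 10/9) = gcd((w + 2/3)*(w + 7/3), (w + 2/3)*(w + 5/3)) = w + 2/3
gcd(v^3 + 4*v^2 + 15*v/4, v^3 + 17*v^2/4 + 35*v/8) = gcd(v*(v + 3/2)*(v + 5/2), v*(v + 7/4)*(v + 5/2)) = v^2 + 5*v/2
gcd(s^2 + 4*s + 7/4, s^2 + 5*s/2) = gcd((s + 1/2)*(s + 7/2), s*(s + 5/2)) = 1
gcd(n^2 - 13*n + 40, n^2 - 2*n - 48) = n - 8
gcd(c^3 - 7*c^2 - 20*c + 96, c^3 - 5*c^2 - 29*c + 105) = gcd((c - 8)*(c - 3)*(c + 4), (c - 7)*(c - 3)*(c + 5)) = c - 3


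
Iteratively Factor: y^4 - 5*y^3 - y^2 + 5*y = (y + 1)*(y^3 - 6*y^2 + 5*y) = y*(y + 1)*(y^2 - 6*y + 5) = y*(y - 1)*(y + 1)*(y - 5)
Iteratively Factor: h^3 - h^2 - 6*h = (h)*(h^2 - h - 6) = h*(h + 2)*(h - 3)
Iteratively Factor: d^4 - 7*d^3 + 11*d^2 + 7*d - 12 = (d - 4)*(d^3 - 3*d^2 - d + 3) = (d - 4)*(d - 1)*(d^2 - 2*d - 3) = (d - 4)*(d - 3)*(d - 1)*(d + 1)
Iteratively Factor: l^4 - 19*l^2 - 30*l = (l + 3)*(l^3 - 3*l^2 - 10*l) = l*(l + 3)*(l^2 - 3*l - 10) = l*(l + 2)*(l + 3)*(l - 5)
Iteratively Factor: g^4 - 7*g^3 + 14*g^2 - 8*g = (g)*(g^3 - 7*g^2 + 14*g - 8) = g*(g - 4)*(g^2 - 3*g + 2) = g*(g - 4)*(g - 2)*(g - 1)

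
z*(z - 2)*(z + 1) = z^3 - z^2 - 2*z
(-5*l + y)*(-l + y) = 5*l^2 - 6*l*y + y^2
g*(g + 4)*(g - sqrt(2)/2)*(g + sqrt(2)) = g^4 + sqrt(2)*g^3/2 + 4*g^3 - g^2 + 2*sqrt(2)*g^2 - 4*g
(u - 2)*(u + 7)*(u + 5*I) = u^3 + 5*u^2 + 5*I*u^2 - 14*u + 25*I*u - 70*I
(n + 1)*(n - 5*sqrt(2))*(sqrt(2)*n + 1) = sqrt(2)*n^3 - 9*n^2 + sqrt(2)*n^2 - 9*n - 5*sqrt(2)*n - 5*sqrt(2)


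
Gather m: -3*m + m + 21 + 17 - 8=30 - 2*m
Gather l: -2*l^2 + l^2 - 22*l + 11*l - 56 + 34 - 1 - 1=-l^2 - 11*l - 24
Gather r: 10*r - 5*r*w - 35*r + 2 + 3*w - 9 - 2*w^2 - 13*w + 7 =r*(-5*w - 25) - 2*w^2 - 10*w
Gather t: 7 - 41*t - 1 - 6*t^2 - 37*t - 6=-6*t^2 - 78*t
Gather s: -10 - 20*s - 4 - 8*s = -28*s - 14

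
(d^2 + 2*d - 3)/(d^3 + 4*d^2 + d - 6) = 1/(d + 2)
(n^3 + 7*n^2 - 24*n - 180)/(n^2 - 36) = (n^2 + n - 30)/(n - 6)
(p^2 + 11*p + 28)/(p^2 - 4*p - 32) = (p + 7)/(p - 8)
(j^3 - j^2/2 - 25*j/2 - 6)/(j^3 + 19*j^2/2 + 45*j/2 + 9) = (j - 4)/(j + 6)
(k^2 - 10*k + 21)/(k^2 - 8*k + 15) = (k - 7)/(k - 5)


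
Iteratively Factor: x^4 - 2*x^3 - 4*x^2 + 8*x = (x)*(x^3 - 2*x^2 - 4*x + 8) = x*(x + 2)*(x^2 - 4*x + 4) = x*(x - 2)*(x + 2)*(x - 2)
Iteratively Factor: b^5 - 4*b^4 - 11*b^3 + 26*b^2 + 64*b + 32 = (b - 4)*(b^4 - 11*b^2 - 18*b - 8) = (b - 4)*(b + 1)*(b^3 - b^2 - 10*b - 8) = (b - 4)^2*(b + 1)*(b^2 + 3*b + 2) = (b - 4)^2*(b + 1)*(b + 2)*(b + 1)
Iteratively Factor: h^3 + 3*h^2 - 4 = (h - 1)*(h^2 + 4*h + 4) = (h - 1)*(h + 2)*(h + 2)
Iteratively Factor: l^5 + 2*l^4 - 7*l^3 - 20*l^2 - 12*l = (l + 2)*(l^4 - 7*l^2 - 6*l) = (l - 3)*(l + 2)*(l^3 + 3*l^2 + 2*l) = l*(l - 3)*(l + 2)*(l^2 + 3*l + 2) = l*(l - 3)*(l + 2)^2*(l + 1)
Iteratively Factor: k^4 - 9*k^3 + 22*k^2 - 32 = (k - 2)*(k^3 - 7*k^2 + 8*k + 16) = (k - 4)*(k - 2)*(k^2 - 3*k - 4) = (k - 4)*(k - 2)*(k + 1)*(k - 4)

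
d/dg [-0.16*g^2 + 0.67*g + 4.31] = 0.67 - 0.32*g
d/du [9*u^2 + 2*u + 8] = 18*u + 2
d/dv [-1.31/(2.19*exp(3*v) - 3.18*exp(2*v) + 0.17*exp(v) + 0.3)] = (8.6067*exp(2*v) - 8.3316*exp(v) + 0.2227)*exp(v)/(2.19*exp(3*v) - 3.18*exp(2*v) + 0.17*exp(v) + 0.3)^2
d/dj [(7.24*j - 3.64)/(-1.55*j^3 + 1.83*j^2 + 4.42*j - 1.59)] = (22.444*j^3 - 30.1752*j^2 + 13.3224*j + 4.5772)/(2.4025*j^6 - 5.673*j^5 - 10.3531*j^4 + 21.1062*j^3 + 13.717*j^2 - 14.0556*j + 2.5281)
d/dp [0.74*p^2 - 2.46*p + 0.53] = 1.48*p - 2.46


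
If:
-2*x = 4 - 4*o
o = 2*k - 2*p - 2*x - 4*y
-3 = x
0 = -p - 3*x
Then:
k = 2*y + 23/4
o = -1/2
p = 9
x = -3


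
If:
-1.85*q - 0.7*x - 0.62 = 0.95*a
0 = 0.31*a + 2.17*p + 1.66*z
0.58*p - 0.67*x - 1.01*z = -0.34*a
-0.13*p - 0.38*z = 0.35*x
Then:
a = 4.13656052620633*z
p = -1.35591417655482*z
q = -1.90392983016231*z - 0.335135135135135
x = -0.58208902013678*z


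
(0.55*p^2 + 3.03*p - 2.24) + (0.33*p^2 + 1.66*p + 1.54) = 0.88*p^2 + 4.69*p - 0.7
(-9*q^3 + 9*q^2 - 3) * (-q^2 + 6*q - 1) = 9*q^5 - 63*q^4 + 63*q^3 - 6*q^2 - 18*q + 3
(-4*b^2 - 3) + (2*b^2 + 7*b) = -2*b^2 + 7*b - 3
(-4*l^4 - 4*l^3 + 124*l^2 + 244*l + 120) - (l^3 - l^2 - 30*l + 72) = -4*l^4 - 5*l^3 + 125*l^2 + 274*l + 48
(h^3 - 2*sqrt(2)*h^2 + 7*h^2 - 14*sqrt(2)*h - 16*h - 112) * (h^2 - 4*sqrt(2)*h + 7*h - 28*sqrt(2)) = h^5 - 6*sqrt(2)*h^4 + 14*h^4 - 84*sqrt(2)*h^3 + 49*h^3 - 230*sqrt(2)*h^2 + 896*sqrt(2)*h + 3136*sqrt(2)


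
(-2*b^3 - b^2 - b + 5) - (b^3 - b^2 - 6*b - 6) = -3*b^3 + 5*b + 11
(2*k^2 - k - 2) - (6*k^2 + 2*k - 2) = -4*k^2 - 3*k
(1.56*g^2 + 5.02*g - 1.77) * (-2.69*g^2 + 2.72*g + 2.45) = -4.1964*g^4 - 9.2606*g^3 + 22.2377*g^2 + 7.4846*g - 4.3365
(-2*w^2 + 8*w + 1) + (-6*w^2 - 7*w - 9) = -8*w^2 + w - 8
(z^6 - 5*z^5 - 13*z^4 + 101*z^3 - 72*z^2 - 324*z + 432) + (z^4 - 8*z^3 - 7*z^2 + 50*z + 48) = z^6 - 5*z^5 - 12*z^4 + 93*z^3 - 79*z^2 - 274*z + 480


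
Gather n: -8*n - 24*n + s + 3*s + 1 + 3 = -32*n + 4*s + 4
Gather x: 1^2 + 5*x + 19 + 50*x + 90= 55*x + 110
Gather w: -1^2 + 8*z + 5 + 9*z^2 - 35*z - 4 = 9*z^2 - 27*z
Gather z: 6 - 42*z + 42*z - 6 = 0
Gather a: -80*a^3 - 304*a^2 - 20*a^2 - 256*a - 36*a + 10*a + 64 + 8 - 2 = -80*a^3 - 324*a^2 - 282*a + 70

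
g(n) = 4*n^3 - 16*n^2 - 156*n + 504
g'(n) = 12*n^2 - 32*n - 156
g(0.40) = 439.30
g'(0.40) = -166.88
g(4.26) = -141.69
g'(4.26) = -74.55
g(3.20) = -27.97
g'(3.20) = -135.52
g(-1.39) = 679.18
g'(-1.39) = -88.33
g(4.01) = -120.92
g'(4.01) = -91.36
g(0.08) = 491.42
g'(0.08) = -158.48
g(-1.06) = 646.62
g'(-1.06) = -108.60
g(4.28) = -143.16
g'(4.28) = -73.14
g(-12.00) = -6840.00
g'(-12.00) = 1956.00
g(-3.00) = 720.00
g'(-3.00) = 48.00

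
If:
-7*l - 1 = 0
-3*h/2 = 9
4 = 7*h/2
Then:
No Solution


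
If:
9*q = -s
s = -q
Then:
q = 0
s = 0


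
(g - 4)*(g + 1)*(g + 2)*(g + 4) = g^4 + 3*g^3 - 14*g^2 - 48*g - 32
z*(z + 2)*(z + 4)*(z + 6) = z^4 + 12*z^3 + 44*z^2 + 48*z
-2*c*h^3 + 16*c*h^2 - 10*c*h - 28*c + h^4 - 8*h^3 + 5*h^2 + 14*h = (-2*c + h)*(h - 7)*(h - 2)*(h + 1)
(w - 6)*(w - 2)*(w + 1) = w^3 - 7*w^2 + 4*w + 12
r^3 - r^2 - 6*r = r*(r - 3)*(r + 2)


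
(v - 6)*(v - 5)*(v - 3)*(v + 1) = v^4 - 13*v^3 + 49*v^2 - 27*v - 90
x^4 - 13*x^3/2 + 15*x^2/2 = x^2*(x - 5)*(x - 3/2)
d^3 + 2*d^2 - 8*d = d*(d - 2)*(d + 4)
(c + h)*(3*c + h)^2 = 9*c^3 + 15*c^2*h + 7*c*h^2 + h^3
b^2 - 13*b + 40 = (b - 8)*(b - 5)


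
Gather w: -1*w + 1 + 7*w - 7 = 6*w - 6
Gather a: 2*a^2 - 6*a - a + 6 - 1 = 2*a^2 - 7*a + 5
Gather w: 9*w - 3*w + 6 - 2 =6*w + 4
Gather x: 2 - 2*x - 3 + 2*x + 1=0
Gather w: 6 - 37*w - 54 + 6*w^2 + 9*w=6*w^2 - 28*w - 48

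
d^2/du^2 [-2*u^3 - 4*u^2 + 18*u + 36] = -12*u - 8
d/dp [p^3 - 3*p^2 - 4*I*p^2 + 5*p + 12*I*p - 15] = 3*p^2 - 6*p - 8*I*p + 5 + 12*I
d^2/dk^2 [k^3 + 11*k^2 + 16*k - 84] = 6*k + 22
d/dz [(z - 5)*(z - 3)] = 2*z - 8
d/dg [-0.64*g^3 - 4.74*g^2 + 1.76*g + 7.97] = -1.92*g^2 - 9.48*g + 1.76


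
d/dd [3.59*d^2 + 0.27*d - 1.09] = 7.18*d + 0.27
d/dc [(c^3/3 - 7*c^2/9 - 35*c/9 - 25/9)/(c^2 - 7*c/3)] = (9*c^4 - 42*c^3 + 154*c^2 + 150*c - 175)/(3*c^2*(9*c^2 - 42*c + 49))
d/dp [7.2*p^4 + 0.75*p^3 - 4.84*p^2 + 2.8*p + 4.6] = 28.8*p^3 + 2.25*p^2 - 9.68*p + 2.8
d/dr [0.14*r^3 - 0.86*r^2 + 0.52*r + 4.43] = 0.42*r^2 - 1.72*r + 0.52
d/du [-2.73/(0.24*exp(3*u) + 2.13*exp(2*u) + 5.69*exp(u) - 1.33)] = (1.9656*exp(2*u) + 11.6298*exp(u) + 15.5337)*exp(u)/(0.24*exp(3*u) + 2.13*exp(2*u) + 5.69*exp(u) - 1.33)^2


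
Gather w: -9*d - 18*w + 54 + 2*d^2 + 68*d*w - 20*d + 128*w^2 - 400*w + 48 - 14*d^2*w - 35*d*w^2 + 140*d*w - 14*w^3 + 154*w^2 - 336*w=2*d^2 - 29*d - 14*w^3 + w^2*(282 - 35*d) + w*(-14*d^2 + 208*d - 754) + 102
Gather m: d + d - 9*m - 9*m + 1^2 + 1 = 2*d - 18*m + 2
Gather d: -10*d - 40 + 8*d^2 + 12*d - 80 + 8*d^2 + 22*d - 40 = 16*d^2 + 24*d - 160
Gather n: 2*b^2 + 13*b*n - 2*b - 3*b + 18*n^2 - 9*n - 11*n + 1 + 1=2*b^2 - 5*b + 18*n^2 + n*(13*b - 20) + 2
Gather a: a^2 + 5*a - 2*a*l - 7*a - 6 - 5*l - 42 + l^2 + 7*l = a^2 + a*(-2*l - 2) + l^2 + 2*l - 48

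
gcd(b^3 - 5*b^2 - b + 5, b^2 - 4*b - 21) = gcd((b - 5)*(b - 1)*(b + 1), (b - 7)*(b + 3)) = 1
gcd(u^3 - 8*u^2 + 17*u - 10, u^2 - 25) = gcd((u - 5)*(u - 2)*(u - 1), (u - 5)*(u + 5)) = u - 5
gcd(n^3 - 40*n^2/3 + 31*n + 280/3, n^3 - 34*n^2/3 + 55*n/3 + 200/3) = n^2 - 19*n/3 - 40/3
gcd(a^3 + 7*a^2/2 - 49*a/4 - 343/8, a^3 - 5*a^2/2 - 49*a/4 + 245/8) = a^2 - 49/4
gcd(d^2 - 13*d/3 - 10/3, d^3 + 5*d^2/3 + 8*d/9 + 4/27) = d + 2/3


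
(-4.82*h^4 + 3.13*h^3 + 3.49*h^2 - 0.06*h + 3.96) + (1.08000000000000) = -4.82*h^4 + 3.13*h^3 + 3.49*h^2 - 0.06*h + 5.04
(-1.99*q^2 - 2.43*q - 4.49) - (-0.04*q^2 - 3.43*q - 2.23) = -1.95*q^2 + 1.0*q - 2.26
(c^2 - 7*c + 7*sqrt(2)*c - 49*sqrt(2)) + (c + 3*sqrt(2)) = c^2 - 6*c + 7*sqrt(2)*c - 46*sqrt(2)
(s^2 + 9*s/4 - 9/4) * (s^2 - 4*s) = s^4 - 7*s^3/4 - 45*s^2/4 + 9*s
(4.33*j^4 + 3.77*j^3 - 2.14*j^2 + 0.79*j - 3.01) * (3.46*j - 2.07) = 14.9818*j^5 + 4.0811*j^4 - 15.2083*j^3 + 7.1632*j^2 - 12.0499*j + 6.2307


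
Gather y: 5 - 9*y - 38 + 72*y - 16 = 63*y - 49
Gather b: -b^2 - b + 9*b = -b^2 + 8*b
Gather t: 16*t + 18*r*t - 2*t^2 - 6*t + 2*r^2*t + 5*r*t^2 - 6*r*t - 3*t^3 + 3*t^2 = -3*t^3 + t^2*(5*r + 1) + t*(2*r^2 + 12*r + 10)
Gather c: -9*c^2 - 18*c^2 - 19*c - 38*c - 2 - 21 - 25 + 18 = -27*c^2 - 57*c - 30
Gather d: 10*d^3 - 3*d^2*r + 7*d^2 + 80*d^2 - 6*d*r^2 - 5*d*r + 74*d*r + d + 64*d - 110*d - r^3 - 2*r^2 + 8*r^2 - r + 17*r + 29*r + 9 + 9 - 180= 10*d^3 + d^2*(87 - 3*r) + d*(-6*r^2 + 69*r - 45) - r^3 + 6*r^2 + 45*r - 162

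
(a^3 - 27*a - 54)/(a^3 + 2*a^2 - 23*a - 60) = (a^2 - 3*a - 18)/(a^2 - a - 20)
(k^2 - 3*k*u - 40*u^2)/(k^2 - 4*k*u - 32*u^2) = (k + 5*u)/(k + 4*u)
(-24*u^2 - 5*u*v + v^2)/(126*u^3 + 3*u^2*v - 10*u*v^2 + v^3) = (-8*u + v)/(42*u^2 - 13*u*v + v^2)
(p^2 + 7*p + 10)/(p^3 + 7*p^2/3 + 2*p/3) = 3*(p + 5)/(p*(3*p + 1))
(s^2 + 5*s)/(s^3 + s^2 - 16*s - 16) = s*(s + 5)/(s^3 + s^2 - 16*s - 16)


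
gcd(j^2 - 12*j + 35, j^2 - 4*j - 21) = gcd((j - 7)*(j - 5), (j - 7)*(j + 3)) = j - 7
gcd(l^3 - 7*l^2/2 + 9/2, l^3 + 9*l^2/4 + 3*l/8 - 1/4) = 1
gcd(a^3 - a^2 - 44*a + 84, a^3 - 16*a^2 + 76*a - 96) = a^2 - 8*a + 12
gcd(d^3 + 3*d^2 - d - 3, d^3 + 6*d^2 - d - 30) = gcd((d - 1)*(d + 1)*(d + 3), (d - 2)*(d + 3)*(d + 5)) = d + 3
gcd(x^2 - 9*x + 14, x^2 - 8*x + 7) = x - 7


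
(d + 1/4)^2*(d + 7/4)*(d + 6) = d^4 + 33*d^3/4 + 231*d^2/16 + 367*d/64 + 21/32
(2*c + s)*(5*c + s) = 10*c^2 + 7*c*s + s^2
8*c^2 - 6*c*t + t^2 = (-4*c + t)*(-2*c + t)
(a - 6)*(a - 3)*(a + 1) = a^3 - 8*a^2 + 9*a + 18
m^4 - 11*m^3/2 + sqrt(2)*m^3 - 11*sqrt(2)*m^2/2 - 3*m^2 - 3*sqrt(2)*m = m*(m - 6)*(m + 1/2)*(m + sqrt(2))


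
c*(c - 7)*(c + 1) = c^3 - 6*c^2 - 7*c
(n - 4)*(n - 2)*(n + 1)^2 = n^4 - 4*n^3 - 3*n^2 + 10*n + 8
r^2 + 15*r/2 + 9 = (r + 3/2)*(r + 6)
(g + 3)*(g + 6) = g^2 + 9*g + 18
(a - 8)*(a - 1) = a^2 - 9*a + 8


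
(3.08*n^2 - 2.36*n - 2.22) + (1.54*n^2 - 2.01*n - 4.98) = 4.62*n^2 - 4.37*n - 7.2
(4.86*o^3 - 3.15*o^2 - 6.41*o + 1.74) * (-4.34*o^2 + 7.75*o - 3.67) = -21.0924*o^5 + 51.336*o^4 - 14.4293*o^3 - 45.6686*o^2 + 37.0097*o - 6.3858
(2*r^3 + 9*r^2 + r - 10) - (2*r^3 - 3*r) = 9*r^2 + 4*r - 10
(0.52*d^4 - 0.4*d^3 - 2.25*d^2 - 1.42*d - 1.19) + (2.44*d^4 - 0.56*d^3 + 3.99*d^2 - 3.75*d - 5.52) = 2.96*d^4 - 0.96*d^3 + 1.74*d^2 - 5.17*d - 6.71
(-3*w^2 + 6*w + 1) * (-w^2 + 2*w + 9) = 3*w^4 - 12*w^3 - 16*w^2 + 56*w + 9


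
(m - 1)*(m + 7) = m^2 + 6*m - 7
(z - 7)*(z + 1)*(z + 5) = z^3 - z^2 - 37*z - 35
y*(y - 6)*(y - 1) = y^3 - 7*y^2 + 6*y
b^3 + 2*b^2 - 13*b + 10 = (b - 2)*(b - 1)*(b + 5)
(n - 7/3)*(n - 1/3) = n^2 - 8*n/3 + 7/9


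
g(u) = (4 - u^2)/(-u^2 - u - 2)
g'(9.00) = 0.02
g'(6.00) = 0.06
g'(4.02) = 0.14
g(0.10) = -1.89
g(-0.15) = -2.12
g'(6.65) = 0.05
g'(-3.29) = -0.27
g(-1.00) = -1.50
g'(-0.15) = 0.63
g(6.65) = 0.76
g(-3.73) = 0.81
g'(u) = -2*u/(-u^2 - u - 2) + (4 - u^2)*(2*u + 1)/(-u^2 - u - 2)^2 = (u^2 + 12*u + 4)/(u^4 + 2*u^3 + 5*u^2 + 4*u + 4)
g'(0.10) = 1.17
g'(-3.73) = -0.18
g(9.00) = 0.84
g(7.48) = 0.79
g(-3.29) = 0.72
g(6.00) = 0.73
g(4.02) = 0.55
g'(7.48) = 0.03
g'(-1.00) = -1.75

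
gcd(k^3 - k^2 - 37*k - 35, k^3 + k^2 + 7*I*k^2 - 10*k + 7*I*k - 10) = k + 1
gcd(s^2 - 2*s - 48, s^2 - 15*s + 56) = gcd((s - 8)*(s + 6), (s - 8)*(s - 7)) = s - 8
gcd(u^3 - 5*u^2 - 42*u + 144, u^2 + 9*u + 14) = 1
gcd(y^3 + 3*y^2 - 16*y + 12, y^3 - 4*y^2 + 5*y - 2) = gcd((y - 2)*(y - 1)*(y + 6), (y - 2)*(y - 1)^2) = y^2 - 3*y + 2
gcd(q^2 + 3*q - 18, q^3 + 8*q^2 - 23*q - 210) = q + 6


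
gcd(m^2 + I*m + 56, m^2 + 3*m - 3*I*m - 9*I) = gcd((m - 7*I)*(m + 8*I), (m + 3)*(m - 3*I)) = 1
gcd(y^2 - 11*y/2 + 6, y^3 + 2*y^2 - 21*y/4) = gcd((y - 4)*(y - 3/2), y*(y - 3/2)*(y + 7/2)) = y - 3/2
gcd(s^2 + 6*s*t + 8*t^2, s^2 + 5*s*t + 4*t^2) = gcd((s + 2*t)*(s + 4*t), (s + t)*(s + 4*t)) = s + 4*t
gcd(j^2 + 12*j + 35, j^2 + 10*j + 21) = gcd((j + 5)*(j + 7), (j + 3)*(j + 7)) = j + 7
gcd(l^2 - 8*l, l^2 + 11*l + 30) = 1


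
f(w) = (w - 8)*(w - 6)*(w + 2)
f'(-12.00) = 740.00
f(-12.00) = -3600.00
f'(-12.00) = 740.00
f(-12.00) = -3600.00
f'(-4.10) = 168.83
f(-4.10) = -256.64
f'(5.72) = -19.12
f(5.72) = 4.93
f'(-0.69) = 37.99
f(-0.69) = 76.16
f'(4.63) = -26.81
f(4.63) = 30.61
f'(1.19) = -4.31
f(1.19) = 104.49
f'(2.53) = -21.52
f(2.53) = 85.98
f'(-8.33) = 428.09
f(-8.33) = -1481.28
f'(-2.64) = 104.27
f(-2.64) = -58.83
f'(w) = (w - 8)*(w - 6) + (w - 8)*(w + 2) + (w - 6)*(w + 2)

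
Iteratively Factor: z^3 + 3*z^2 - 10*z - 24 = (z + 2)*(z^2 + z - 12) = (z + 2)*(z + 4)*(z - 3)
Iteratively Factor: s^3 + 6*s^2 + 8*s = (s)*(s^2 + 6*s + 8) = s*(s + 2)*(s + 4)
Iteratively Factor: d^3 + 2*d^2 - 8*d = (d - 2)*(d^2 + 4*d) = (d - 2)*(d + 4)*(d)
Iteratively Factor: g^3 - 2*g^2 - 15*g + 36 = (g - 3)*(g^2 + g - 12) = (g - 3)^2*(g + 4)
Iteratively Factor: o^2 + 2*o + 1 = (o + 1)*(o + 1)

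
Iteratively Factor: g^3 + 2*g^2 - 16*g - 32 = (g + 2)*(g^2 - 16) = (g - 4)*(g + 2)*(g + 4)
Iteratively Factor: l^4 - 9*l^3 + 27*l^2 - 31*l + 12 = (l - 4)*(l^3 - 5*l^2 + 7*l - 3) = (l - 4)*(l - 3)*(l^2 - 2*l + 1) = (l - 4)*(l - 3)*(l - 1)*(l - 1)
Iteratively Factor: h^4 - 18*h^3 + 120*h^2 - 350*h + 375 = (h - 5)*(h^3 - 13*h^2 + 55*h - 75) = (h - 5)^2*(h^2 - 8*h + 15) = (h - 5)^2*(h - 3)*(h - 5)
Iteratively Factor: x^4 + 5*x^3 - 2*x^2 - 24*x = (x + 3)*(x^3 + 2*x^2 - 8*x) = (x + 3)*(x + 4)*(x^2 - 2*x) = (x - 2)*(x + 3)*(x + 4)*(x)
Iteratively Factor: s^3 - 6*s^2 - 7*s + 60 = (s - 5)*(s^2 - s - 12) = (s - 5)*(s + 3)*(s - 4)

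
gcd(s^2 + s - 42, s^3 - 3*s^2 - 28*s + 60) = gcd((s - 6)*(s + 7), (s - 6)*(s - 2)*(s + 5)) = s - 6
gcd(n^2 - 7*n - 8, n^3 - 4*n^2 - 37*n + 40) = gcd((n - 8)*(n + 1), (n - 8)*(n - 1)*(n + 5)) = n - 8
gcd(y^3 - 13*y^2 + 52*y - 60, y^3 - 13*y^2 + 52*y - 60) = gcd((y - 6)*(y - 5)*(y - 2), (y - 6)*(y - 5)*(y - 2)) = y^3 - 13*y^2 + 52*y - 60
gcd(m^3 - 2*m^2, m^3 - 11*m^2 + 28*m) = m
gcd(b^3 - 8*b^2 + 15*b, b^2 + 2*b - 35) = b - 5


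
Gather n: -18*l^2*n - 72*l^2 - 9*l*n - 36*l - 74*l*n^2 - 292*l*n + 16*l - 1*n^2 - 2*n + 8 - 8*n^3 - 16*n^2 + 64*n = -72*l^2 - 20*l - 8*n^3 + n^2*(-74*l - 17) + n*(-18*l^2 - 301*l + 62) + 8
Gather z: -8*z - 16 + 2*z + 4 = -6*z - 12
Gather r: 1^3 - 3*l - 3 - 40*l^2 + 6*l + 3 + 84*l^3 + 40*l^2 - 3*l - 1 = 84*l^3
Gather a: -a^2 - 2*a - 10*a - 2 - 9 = -a^2 - 12*a - 11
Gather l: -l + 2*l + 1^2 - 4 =l - 3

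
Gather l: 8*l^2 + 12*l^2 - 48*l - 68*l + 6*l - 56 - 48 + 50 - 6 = 20*l^2 - 110*l - 60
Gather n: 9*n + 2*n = 11*n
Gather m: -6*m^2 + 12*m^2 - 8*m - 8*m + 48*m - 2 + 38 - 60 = 6*m^2 + 32*m - 24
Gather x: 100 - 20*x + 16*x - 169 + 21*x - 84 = 17*x - 153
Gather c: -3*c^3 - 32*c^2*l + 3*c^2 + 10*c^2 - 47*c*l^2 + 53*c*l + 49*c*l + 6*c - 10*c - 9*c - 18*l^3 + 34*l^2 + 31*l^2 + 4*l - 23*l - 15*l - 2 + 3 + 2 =-3*c^3 + c^2*(13 - 32*l) + c*(-47*l^2 + 102*l - 13) - 18*l^3 + 65*l^2 - 34*l + 3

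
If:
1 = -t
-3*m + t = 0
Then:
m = -1/3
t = -1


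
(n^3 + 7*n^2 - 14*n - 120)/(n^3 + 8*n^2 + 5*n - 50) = (n^2 + 2*n - 24)/(n^2 + 3*n - 10)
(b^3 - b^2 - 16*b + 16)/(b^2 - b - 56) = (-b^3 + b^2 + 16*b - 16)/(-b^2 + b + 56)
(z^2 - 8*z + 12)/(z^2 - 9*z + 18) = (z - 2)/(z - 3)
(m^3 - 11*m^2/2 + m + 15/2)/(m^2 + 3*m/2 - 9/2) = (m^2 - 4*m - 5)/(m + 3)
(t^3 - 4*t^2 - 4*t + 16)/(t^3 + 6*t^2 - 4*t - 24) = (t - 4)/(t + 6)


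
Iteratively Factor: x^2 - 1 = (x + 1)*(x - 1)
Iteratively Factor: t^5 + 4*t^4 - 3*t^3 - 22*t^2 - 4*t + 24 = (t + 2)*(t^4 + 2*t^3 - 7*t^2 - 8*t + 12) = (t - 1)*(t + 2)*(t^3 + 3*t^2 - 4*t - 12) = (t - 2)*(t - 1)*(t + 2)*(t^2 + 5*t + 6) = (t - 2)*(t - 1)*(t + 2)*(t + 3)*(t + 2)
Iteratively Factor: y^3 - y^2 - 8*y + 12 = (y - 2)*(y^2 + y - 6) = (y - 2)^2*(y + 3)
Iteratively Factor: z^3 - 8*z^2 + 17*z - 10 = (z - 2)*(z^2 - 6*z + 5) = (z - 2)*(z - 1)*(z - 5)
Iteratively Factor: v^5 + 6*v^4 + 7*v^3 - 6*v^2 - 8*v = (v + 2)*(v^4 + 4*v^3 - v^2 - 4*v) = v*(v + 2)*(v^3 + 4*v^2 - v - 4) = v*(v + 1)*(v + 2)*(v^2 + 3*v - 4) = v*(v - 1)*(v + 1)*(v + 2)*(v + 4)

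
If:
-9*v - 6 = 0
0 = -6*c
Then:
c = 0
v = -2/3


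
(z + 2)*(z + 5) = z^2 + 7*z + 10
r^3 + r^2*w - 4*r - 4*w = (r - 2)*(r + 2)*(r + w)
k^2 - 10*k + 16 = (k - 8)*(k - 2)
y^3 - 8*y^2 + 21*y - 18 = (y - 3)^2*(y - 2)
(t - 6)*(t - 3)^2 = t^3 - 12*t^2 + 45*t - 54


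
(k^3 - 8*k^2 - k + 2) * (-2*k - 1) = -2*k^4 + 15*k^3 + 10*k^2 - 3*k - 2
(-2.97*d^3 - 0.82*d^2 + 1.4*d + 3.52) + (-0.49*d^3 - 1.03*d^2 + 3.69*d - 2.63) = -3.46*d^3 - 1.85*d^2 + 5.09*d + 0.89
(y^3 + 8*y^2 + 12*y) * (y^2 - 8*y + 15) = y^5 - 37*y^3 + 24*y^2 + 180*y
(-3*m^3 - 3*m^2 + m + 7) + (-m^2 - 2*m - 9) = -3*m^3 - 4*m^2 - m - 2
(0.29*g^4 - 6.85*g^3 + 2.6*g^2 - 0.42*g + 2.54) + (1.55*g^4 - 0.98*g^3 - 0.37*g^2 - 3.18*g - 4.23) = 1.84*g^4 - 7.83*g^3 + 2.23*g^2 - 3.6*g - 1.69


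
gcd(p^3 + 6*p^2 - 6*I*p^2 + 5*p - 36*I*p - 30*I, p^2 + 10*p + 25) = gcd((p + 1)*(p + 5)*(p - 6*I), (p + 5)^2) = p + 5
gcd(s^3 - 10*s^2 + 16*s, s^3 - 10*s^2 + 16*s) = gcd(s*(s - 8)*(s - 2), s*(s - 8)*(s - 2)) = s^3 - 10*s^2 + 16*s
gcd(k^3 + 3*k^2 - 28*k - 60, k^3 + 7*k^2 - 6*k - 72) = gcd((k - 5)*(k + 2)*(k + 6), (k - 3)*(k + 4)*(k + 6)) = k + 6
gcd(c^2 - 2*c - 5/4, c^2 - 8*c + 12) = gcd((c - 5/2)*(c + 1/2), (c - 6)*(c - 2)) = 1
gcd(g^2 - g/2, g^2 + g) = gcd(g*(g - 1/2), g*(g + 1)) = g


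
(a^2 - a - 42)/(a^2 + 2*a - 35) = (a^2 - a - 42)/(a^2 + 2*a - 35)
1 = 1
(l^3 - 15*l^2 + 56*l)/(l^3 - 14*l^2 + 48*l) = (l - 7)/(l - 6)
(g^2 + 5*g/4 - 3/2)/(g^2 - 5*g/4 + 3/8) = 2*(g + 2)/(2*g - 1)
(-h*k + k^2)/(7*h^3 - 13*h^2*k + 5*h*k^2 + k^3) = k/(-7*h^2 + 6*h*k + k^2)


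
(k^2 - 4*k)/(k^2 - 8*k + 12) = k*(k - 4)/(k^2 - 8*k + 12)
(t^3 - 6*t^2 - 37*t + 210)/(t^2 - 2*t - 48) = (t^2 - 12*t + 35)/(t - 8)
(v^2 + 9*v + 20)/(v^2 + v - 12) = (v + 5)/(v - 3)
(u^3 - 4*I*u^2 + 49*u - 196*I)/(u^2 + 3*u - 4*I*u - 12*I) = (u^2 + 49)/(u + 3)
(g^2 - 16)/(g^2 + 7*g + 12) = (g - 4)/(g + 3)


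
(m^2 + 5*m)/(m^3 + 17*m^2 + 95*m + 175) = m/(m^2 + 12*m + 35)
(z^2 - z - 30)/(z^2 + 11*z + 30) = (z - 6)/(z + 6)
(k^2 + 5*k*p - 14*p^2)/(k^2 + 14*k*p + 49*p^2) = (k - 2*p)/(k + 7*p)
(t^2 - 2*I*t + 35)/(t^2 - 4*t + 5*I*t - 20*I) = (t - 7*I)/(t - 4)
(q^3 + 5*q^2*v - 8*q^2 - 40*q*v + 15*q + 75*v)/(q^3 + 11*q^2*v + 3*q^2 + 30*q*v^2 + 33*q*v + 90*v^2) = (q^2 - 8*q + 15)/(q^2 + 6*q*v + 3*q + 18*v)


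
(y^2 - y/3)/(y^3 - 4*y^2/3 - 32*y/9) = 3*(1 - 3*y)/(-9*y^2 + 12*y + 32)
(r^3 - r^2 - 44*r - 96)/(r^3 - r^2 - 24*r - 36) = (r^2 - 4*r - 32)/(r^2 - 4*r - 12)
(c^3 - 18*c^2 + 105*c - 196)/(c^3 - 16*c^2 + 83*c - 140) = (c - 7)/(c - 5)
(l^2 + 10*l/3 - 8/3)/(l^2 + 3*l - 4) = (l - 2/3)/(l - 1)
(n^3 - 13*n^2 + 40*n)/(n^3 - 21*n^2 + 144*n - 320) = n/(n - 8)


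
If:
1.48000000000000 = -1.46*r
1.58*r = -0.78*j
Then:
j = 2.05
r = -1.01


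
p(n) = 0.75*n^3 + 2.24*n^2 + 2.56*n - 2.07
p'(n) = 2.25*n^2 + 4.48*n + 2.56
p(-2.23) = -4.96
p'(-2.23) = 3.76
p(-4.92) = -49.76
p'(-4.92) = 34.98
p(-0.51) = -2.89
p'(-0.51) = 0.86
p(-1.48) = -3.38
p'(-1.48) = 0.86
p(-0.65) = -2.99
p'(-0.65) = 0.60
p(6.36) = 297.76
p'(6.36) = 122.06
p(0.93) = 2.85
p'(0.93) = 8.67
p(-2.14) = -4.64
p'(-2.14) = 3.28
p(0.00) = -2.07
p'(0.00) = 2.56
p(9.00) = 749.16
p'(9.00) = 225.13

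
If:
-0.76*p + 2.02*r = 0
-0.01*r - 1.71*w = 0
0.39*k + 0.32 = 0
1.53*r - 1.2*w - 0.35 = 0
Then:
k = -0.82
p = 0.61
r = 0.23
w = -0.00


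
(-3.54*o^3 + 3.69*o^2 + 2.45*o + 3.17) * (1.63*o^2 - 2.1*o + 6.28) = -5.7702*o^5 + 13.4487*o^4 - 25.9867*o^3 + 23.1953*o^2 + 8.729*o + 19.9076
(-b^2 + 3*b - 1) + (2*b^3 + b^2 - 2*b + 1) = 2*b^3 + b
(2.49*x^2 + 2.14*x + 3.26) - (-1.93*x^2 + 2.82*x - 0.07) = 4.42*x^2 - 0.68*x + 3.33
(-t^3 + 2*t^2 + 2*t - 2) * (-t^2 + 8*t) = t^5 - 10*t^4 + 14*t^3 + 18*t^2 - 16*t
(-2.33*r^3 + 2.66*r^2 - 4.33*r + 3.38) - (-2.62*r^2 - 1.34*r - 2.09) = -2.33*r^3 + 5.28*r^2 - 2.99*r + 5.47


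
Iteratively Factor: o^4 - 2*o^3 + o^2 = (o)*(o^3 - 2*o^2 + o) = o*(o - 1)*(o^2 - o) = o*(o - 1)^2*(o)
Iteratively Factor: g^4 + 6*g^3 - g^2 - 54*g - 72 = (g + 2)*(g^3 + 4*g^2 - 9*g - 36) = (g - 3)*(g + 2)*(g^2 + 7*g + 12) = (g - 3)*(g + 2)*(g + 3)*(g + 4)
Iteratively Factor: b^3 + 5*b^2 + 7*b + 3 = (b + 3)*(b^2 + 2*b + 1) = (b + 1)*(b + 3)*(b + 1)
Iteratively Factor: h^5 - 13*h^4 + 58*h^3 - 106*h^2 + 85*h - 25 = (h - 5)*(h^4 - 8*h^3 + 18*h^2 - 16*h + 5) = (h - 5)*(h - 1)*(h^3 - 7*h^2 + 11*h - 5) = (h - 5)*(h - 1)^2*(h^2 - 6*h + 5) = (h - 5)^2*(h - 1)^2*(h - 1)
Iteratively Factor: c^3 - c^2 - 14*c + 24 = (c + 4)*(c^2 - 5*c + 6) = (c - 2)*(c + 4)*(c - 3)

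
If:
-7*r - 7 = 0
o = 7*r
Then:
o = -7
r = -1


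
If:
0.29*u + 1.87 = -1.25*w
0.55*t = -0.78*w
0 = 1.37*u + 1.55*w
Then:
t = 2.88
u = 2.29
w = -2.03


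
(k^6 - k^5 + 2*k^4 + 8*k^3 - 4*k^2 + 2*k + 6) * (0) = 0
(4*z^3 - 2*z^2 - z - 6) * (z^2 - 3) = 4*z^5 - 2*z^4 - 13*z^3 + 3*z + 18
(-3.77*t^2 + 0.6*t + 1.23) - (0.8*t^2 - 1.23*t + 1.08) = -4.57*t^2 + 1.83*t + 0.15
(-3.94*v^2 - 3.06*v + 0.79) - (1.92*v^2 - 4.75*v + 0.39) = -5.86*v^2 + 1.69*v + 0.4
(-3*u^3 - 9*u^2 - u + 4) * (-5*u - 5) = 15*u^4 + 60*u^3 + 50*u^2 - 15*u - 20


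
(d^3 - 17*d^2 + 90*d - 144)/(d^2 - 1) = (d^3 - 17*d^2 + 90*d - 144)/(d^2 - 1)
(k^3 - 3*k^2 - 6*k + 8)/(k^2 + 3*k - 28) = (k^2 + k - 2)/(k + 7)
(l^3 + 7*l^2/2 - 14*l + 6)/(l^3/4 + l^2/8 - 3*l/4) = 4*(2*l^3 + 7*l^2 - 28*l + 12)/(l*(2*l^2 + l - 6))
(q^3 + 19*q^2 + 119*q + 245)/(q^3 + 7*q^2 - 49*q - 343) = (q + 5)/(q - 7)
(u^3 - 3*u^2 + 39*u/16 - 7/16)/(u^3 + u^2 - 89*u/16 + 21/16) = (u - 1)/(u + 3)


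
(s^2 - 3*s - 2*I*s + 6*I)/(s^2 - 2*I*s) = (s - 3)/s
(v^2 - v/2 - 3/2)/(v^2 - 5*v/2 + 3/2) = (v + 1)/(v - 1)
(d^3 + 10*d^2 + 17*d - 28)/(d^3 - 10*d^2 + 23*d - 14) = (d^2 + 11*d + 28)/(d^2 - 9*d + 14)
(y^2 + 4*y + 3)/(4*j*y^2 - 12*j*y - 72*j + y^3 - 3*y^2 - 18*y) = (y + 1)/(4*j*y - 24*j + y^2 - 6*y)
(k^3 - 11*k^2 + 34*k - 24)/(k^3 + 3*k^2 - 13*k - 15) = (k^3 - 11*k^2 + 34*k - 24)/(k^3 + 3*k^2 - 13*k - 15)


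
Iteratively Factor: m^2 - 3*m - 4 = (m - 4)*(m + 1)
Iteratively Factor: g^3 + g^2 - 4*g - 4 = (g + 1)*(g^2 - 4) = (g + 1)*(g + 2)*(g - 2)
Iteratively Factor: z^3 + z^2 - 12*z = (z - 3)*(z^2 + 4*z) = z*(z - 3)*(z + 4)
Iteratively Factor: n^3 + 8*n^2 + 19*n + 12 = (n + 1)*(n^2 + 7*n + 12) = (n + 1)*(n + 4)*(n + 3)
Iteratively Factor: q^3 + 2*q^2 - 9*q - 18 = (q + 3)*(q^2 - q - 6) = (q - 3)*(q + 3)*(q + 2)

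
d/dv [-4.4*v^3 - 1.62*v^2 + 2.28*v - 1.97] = -13.2*v^2 - 3.24*v + 2.28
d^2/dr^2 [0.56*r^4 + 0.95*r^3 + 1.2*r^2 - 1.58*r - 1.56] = 6.72*r^2 + 5.7*r + 2.4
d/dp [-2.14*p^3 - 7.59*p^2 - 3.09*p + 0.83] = -6.42*p^2 - 15.18*p - 3.09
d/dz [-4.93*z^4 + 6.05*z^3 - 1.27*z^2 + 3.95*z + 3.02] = -19.72*z^3 + 18.15*z^2 - 2.54*z + 3.95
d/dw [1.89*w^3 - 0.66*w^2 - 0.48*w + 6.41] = 5.67*w^2 - 1.32*w - 0.48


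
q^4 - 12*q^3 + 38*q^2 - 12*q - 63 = (q - 7)*(q - 3)^2*(q + 1)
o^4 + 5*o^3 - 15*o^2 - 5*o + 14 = (o - 2)*(o - 1)*(o + 1)*(o + 7)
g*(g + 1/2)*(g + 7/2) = g^3 + 4*g^2 + 7*g/4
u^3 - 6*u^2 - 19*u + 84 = (u - 7)*(u - 3)*(u + 4)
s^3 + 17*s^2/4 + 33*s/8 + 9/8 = (s + 1/2)*(s + 3/4)*(s + 3)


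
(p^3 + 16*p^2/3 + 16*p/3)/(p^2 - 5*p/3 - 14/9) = 3*p*(3*p^2 + 16*p + 16)/(9*p^2 - 15*p - 14)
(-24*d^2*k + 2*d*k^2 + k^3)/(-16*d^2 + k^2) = k*(6*d + k)/(4*d + k)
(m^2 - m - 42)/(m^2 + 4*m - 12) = (m - 7)/(m - 2)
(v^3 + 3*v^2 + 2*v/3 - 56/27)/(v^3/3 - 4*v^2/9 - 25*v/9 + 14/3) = (27*v^3 + 81*v^2 + 18*v - 56)/(3*(3*v^3 - 4*v^2 - 25*v + 42))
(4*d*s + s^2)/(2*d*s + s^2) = (4*d + s)/(2*d + s)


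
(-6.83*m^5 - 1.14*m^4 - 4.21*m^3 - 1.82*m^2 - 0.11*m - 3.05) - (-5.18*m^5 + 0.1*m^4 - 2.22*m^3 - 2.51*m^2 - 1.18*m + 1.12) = -1.65*m^5 - 1.24*m^4 - 1.99*m^3 + 0.69*m^2 + 1.07*m - 4.17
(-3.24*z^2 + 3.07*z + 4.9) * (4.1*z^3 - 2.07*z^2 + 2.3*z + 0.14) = -13.284*z^5 + 19.2938*z^4 + 6.2831*z^3 - 3.5356*z^2 + 11.6998*z + 0.686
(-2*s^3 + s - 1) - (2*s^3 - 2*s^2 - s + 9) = -4*s^3 + 2*s^2 + 2*s - 10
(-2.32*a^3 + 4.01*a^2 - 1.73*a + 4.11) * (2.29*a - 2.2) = -5.3128*a^4 + 14.2869*a^3 - 12.7837*a^2 + 13.2179*a - 9.042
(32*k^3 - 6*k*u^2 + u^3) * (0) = 0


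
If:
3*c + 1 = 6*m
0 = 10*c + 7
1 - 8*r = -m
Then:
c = -7/10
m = -11/60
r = 49/480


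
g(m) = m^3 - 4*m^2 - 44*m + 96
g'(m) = 3*m^2 - 8*m - 44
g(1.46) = 26.35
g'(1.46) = -49.29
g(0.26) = 84.31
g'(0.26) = -45.88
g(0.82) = 57.78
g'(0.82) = -48.54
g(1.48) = 25.36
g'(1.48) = -49.27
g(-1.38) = 146.47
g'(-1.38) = -27.25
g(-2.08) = 161.22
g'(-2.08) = -14.38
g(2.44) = -20.65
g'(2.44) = -45.66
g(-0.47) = 115.69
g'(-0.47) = -39.58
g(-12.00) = -1680.00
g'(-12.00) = 484.00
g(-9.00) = -561.00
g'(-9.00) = 271.00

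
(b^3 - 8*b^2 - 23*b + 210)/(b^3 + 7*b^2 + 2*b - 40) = (b^2 - 13*b + 42)/(b^2 + 2*b - 8)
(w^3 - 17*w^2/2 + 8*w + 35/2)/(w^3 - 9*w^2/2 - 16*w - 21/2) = (2*w - 5)/(2*w + 3)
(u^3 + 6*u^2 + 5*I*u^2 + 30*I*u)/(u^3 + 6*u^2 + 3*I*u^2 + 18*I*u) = (u + 5*I)/(u + 3*I)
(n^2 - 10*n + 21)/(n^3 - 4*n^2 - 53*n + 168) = (n - 7)/(n^2 - n - 56)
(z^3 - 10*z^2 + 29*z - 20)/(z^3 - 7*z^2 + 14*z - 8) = (z - 5)/(z - 2)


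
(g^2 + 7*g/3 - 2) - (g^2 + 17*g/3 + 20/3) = -10*g/3 - 26/3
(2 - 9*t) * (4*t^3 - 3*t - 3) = -36*t^4 + 8*t^3 + 27*t^2 + 21*t - 6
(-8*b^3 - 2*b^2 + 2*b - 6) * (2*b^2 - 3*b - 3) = -16*b^5 + 20*b^4 + 34*b^3 - 12*b^2 + 12*b + 18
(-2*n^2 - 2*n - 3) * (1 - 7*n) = 14*n^3 + 12*n^2 + 19*n - 3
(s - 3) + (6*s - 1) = 7*s - 4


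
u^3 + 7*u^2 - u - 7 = (u - 1)*(u + 1)*(u + 7)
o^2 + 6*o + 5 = (o + 1)*(o + 5)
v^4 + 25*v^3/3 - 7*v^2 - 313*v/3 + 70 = (v - 3)*(v - 2/3)*(v + 5)*(v + 7)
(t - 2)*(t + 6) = t^2 + 4*t - 12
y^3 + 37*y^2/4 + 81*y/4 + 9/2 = (y + 1/4)*(y + 3)*(y + 6)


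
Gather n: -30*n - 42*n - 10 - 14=-72*n - 24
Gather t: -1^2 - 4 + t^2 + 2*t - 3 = t^2 + 2*t - 8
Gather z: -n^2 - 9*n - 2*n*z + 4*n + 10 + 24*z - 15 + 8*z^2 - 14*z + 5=-n^2 - 5*n + 8*z^2 + z*(10 - 2*n)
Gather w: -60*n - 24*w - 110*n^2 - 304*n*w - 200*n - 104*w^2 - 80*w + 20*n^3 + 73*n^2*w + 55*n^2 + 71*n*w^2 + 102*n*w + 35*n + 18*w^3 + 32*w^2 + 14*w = 20*n^3 - 55*n^2 - 225*n + 18*w^3 + w^2*(71*n - 72) + w*(73*n^2 - 202*n - 90)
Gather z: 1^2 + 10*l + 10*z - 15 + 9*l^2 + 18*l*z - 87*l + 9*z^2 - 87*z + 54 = 9*l^2 - 77*l + 9*z^2 + z*(18*l - 77) + 40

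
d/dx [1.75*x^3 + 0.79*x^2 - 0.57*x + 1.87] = 5.25*x^2 + 1.58*x - 0.57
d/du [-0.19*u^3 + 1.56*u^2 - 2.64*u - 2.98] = -0.57*u^2 + 3.12*u - 2.64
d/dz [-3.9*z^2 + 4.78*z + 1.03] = 4.78 - 7.8*z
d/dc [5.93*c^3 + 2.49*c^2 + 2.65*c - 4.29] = 17.79*c^2 + 4.98*c + 2.65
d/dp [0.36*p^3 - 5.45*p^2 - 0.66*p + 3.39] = 1.08*p^2 - 10.9*p - 0.66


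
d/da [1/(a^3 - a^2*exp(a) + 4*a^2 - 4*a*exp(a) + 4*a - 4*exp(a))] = (a^2*exp(a) - 3*a^2 + 6*a*exp(a) - 8*a + 8*exp(a) - 4)/(a^3 - a^2*exp(a) + 4*a^2 - 4*a*exp(a) + 4*a - 4*exp(a))^2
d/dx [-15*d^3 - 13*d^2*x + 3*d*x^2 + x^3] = -13*d^2 + 6*d*x + 3*x^2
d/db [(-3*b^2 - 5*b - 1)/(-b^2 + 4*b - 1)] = (-17*b^2 + 4*b + 9)/(b^4 - 8*b^3 + 18*b^2 - 8*b + 1)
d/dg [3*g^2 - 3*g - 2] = 6*g - 3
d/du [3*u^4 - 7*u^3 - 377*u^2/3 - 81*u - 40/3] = 12*u^3 - 21*u^2 - 754*u/3 - 81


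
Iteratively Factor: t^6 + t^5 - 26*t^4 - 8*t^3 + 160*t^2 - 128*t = (t)*(t^5 + t^4 - 26*t^3 - 8*t^2 + 160*t - 128) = t*(t - 2)*(t^4 + 3*t^3 - 20*t^2 - 48*t + 64) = t*(t - 4)*(t - 2)*(t^3 + 7*t^2 + 8*t - 16) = t*(t - 4)*(t - 2)*(t + 4)*(t^2 + 3*t - 4) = t*(t - 4)*(t - 2)*(t + 4)^2*(t - 1)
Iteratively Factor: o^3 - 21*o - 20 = (o + 4)*(o^2 - 4*o - 5) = (o + 1)*(o + 4)*(o - 5)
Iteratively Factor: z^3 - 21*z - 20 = (z - 5)*(z^2 + 5*z + 4) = (z - 5)*(z + 4)*(z + 1)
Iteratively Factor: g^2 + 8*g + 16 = (g + 4)*(g + 4)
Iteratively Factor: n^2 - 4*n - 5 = (n - 5)*(n + 1)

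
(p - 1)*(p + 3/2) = p^2 + p/2 - 3/2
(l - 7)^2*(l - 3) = l^3 - 17*l^2 + 91*l - 147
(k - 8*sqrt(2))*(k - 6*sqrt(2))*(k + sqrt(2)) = k^3 - 13*sqrt(2)*k^2 + 68*k + 96*sqrt(2)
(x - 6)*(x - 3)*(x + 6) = x^3 - 3*x^2 - 36*x + 108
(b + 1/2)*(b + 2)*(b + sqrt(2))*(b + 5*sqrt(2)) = b^4 + 5*b^3/2 + 6*sqrt(2)*b^3 + 11*b^2 + 15*sqrt(2)*b^2 + 6*sqrt(2)*b + 25*b + 10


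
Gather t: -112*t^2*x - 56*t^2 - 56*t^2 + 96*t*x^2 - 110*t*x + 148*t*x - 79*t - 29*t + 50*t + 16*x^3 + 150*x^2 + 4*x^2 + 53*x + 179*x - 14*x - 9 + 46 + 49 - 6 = t^2*(-112*x - 112) + t*(96*x^2 + 38*x - 58) + 16*x^3 + 154*x^2 + 218*x + 80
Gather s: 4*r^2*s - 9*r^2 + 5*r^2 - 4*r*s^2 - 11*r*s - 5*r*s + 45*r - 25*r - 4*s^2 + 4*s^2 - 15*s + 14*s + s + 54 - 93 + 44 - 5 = -4*r^2 - 4*r*s^2 + 20*r + s*(4*r^2 - 16*r)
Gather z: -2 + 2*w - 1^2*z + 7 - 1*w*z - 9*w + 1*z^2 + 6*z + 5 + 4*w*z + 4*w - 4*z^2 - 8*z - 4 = -3*w - 3*z^2 + z*(3*w - 3) + 6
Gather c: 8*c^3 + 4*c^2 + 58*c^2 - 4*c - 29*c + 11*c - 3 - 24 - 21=8*c^3 + 62*c^2 - 22*c - 48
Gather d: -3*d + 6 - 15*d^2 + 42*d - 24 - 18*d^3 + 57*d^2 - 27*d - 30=-18*d^3 + 42*d^2 + 12*d - 48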